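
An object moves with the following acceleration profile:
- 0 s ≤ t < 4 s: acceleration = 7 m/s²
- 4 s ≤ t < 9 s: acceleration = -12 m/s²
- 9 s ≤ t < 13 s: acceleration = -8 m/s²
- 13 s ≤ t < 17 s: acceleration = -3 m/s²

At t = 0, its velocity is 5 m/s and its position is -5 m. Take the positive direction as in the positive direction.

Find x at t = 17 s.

On each constant-a segment, Δv = aΔt and Δx = v₀Δt + ½aΔt²; chain segment to segment.
0–4 s: v starts 5 m/s; Δx = 5·4 + ½·7·4² = 76 m; v ends 33 m/s.
4–9 s: v starts 33 m/s; Δx = 33·5 + ½·-12·5² = 15 m; v ends -27 m/s.
9–13 s: v starts -27 m/s; Δx = -27·4 + ½·-8·4² = -172 m; v ends -59 m/s.
13–17 s: v starts -59 m/s; Δx = -59·4 + ½·-3·4² = -260 m; v ends -71 m/s.
x(17) = -5 + Σ Δx = -346 m.

-346 m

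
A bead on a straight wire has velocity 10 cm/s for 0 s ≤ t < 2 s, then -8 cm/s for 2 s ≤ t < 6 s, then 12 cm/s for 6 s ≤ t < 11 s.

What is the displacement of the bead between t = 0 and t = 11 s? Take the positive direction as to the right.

Net displacement equals the area under the velocity-time graph (areas below the axis count negative).
0–2 s: 10 × 2 = 20 cm
2–6 s: -8 × 4 = -32 cm
6–11 s: 12 × 5 = 60 cm
Net displacement = 48 cm

48 cm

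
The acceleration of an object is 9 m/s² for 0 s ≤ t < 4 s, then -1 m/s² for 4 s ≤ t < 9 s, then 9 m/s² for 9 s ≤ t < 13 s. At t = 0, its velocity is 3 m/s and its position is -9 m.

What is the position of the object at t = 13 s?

465.5 m

On each constant-a segment, Δv = aΔt and Δx = v₀Δt + ½aΔt²; chain segment to segment.
0–4 s: v starts 3 m/s; Δx = 3·4 + ½·9·4² = 84 m; v ends 39 m/s.
4–9 s: v starts 39 m/s; Δx = 39·5 + ½·-1·5² = 182.5 m; v ends 34 m/s.
9–13 s: v starts 34 m/s; Δx = 34·4 + ½·9·4² = 208 m; v ends 70 m/s.
x(13) = -9 + Σ Δx = 465.5 m.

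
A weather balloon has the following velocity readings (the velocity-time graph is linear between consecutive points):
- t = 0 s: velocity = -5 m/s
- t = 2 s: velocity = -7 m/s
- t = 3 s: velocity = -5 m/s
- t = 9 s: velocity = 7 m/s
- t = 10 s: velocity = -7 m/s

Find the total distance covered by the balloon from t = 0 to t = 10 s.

Distance (not displacement) is the total path length: add the absolute areas under v-t.
0–2 s: |½(-5 + -7)(2)| = 12 m
2–3 s: |½(-7 + -5)(1)| = 6 m
3–9 s: v = 0 at t = 5.5 s; triangle areas 6.25 + 12.25 = 18.5 m
9–10 s: v = 0 at t = 9.5 s; triangle areas 1.75 + 1.75 = 3.5 m
Total distance = 40 m

40 m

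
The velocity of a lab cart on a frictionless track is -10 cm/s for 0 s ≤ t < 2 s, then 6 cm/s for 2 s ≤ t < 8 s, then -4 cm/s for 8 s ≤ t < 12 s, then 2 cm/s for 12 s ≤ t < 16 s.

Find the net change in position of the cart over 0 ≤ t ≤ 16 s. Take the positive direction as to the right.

Displacement is the signed area under the v-t curve.
0–2 s: -10 × 2 = -20 cm
2–8 s: 6 × 6 = 36 cm
8–12 s: -4 × 4 = -16 cm
12–16 s: 2 × 4 = 8 cm
Net displacement = 8 cm

8 cm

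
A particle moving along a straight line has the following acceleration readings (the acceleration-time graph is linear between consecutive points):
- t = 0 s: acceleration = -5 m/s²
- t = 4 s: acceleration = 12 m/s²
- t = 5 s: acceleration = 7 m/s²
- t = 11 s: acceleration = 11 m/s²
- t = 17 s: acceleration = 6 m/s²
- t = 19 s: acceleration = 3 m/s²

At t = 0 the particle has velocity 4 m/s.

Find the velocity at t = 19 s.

Δv equals the area under the a-t graph; then v = v₀ + Δv.
0–4 s: ½(-5 + 12)(4) = 14 m/s
4–5 s: ½(12 + 7)(1) = 9.5 m/s
5–11 s: ½(7 + 11)(6) = 54 m/s
11–17 s: ½(11 + 6)(6) = 51 m/s
17–19 s: ½(6 + 3)(2) = 9 m/s
Δv = 137.5 m/s, so v(19) = 4 + (137.5) = 141.5 m/s.

141.5 m/s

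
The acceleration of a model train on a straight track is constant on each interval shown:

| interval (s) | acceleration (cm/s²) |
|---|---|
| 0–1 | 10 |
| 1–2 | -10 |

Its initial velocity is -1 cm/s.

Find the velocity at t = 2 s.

-1 cm/s

Δv equals the area under the a-t graph; then v = v₀ + Δv.
0–1 s: 10 × 1 = 10 cm/s
1–2 s: -10 × 1 = -10 cm/s
Δv = 0 cm/s, so v(2) = -1 + (0) = -1 cm/s.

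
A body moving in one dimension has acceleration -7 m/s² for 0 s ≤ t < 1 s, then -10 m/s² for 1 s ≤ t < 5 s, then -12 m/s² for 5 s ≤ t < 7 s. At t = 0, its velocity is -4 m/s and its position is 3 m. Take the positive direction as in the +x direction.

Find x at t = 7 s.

On each constant-a segment, Δv = aΔt and Δx = v₀Δt + ½aΔt²; chain segment to segment.
0–1 s: v starts -4 m/s; Δx = -4·1 + ½·-7·1² = -7.5 m; v ends -11 m/s.
1–5 s: v starts -11 m/s; Δx = -11·4 + ½·-10·4² = -124 m; v ends -51 m/s.
5–7 s: v starts -51 m/s; Δx = -51·2 + ½·-12·2² = -126 m; v ends -75 m/s.
x(7) = 3 + Σ Δx = -254.5 m.

-254.5 m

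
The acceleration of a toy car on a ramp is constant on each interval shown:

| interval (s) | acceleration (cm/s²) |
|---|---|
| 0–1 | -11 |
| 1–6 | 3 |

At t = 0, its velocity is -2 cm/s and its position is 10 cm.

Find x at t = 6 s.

-25 cm

On each constant-a segment, Δv = aΔt and Δx = v₀Δt + ½aΔt²; chain segment to segment.
0–1 s: v starts -2 cm/s; Δx = -2·1 + ½·-11·1² = -7.5 cm; v ends -13 cm/s.
1–6 s: v starts -13 cm/s; Δx = -13·5 + ½·3·5² = -27.5 cm; v ends 2 cm/s.
x(6) = 10 + Σ Δx = -25 cm.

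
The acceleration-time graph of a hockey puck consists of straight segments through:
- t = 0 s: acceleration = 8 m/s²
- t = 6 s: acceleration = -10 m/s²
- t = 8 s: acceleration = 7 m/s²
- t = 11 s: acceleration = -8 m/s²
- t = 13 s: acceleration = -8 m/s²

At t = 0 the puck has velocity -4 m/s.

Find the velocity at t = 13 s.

Δv equals the area under the a-t graph; then v = v₀ + Δv.
0–6 s: ½(8 + -10)(6) = -6 m/s
6–8 s: ½(-10 + 7)(2) = -3 m/s
8–11 s: ½(7 + -8)(3) = -1.5 m/s
11–13 s: -8 × 2 = -16 m/s
Δv = -26.5 m/s, so v(13) = -4 + (-26.5) = -30.5 m/s.

-30.5 m/s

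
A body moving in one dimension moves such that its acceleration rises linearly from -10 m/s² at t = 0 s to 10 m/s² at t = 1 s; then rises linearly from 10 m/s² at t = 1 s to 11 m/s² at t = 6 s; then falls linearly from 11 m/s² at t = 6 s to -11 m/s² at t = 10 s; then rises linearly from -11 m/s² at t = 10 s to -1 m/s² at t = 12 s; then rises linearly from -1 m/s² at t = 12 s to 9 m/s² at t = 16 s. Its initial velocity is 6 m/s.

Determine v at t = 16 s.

62.5 m/s

Δv equals the area under the a-t graph; then v = v₀ + Δv.
0–1 s: ½(-10 + 10)(1) = 0 m/s
1–6 s: ½(10 + 11)(5) = 52.5 m/s
6–10 s: ½(11 + -11)(4) = 0 m/s
10–12 s: ½(-11 + -1)(2) = -12 m/s
12–16 s: ½(-1 + 9)(4) = 16 m/s
Δv = 56.5 m/s, so v(16) = 6 + (56.5) = 62.5 m/s.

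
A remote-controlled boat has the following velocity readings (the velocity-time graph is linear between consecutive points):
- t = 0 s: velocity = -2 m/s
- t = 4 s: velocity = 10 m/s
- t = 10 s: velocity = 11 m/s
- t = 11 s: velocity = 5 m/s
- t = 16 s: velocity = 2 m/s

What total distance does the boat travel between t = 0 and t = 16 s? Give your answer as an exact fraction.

635/6 m

Distance (not displacement) is the total path length: add the absolute areas under v-t.
0–4 s: v = 0 at t = 2/3 s; triangle areas 2/3 + 50/3 = 52/3 m
4–10 s: |½(10 + 11)(6)| = 63 m
10–11 s: |½(11 + 5)(1)| = 8 m
11–16 s: |½(5 + 2)(5)| = 17.5 m
Total distance = 635/6 m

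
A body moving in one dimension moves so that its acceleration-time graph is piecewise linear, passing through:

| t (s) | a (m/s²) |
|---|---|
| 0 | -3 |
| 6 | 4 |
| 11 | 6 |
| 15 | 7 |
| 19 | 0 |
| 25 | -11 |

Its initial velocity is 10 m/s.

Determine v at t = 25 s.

45 m/s

Δv equals the area under the a-t graph; then v = v₀ + Δv.
0–6 s: ½(-3 + 4)(6) = 3 m/s
6–11 s: ½(4 + 6)(5) = 25 m/s
11–15 s: ½(6 + 7)(4) = 26 m/s
15–19 s: ½(7 + 0)(4) = 14 m/s
19–25 s: ½(0 + -11)(6) = -33 m/s
Δv = 35 m/s, so v(25) = 10 + (35) = 45 m/s.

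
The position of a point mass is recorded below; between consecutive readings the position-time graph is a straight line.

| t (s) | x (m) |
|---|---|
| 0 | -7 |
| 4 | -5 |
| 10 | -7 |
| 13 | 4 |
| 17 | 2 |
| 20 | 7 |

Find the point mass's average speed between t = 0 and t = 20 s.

1.1 m/s

Average speed = (total path length)/(elapsed time); on a piecewise-linear x-t graph the path length is Σ|Δx|.
0–4 s: |Δx| = |-5 − -7| = 2 m
4–10 s: |Δx| = |-7 − -5| = 2 m
10–13 s: |Δx| = |4 − -7| = 11 m
13–17 s: |Δx| = |2 − 4| = 2 m
17–20 s: |Δx| = |7 − 2| = 5 m
Total path = 22 m; average speed = 22/20 = 1.1 m/s.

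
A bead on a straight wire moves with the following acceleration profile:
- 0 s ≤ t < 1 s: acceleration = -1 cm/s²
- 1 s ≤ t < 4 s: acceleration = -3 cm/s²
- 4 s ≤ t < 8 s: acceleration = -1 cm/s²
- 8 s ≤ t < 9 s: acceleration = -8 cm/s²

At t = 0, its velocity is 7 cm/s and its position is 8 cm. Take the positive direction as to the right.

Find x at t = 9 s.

-12 cm

On each constant-a segment, Δv = aΔt and Δx = v₀Δt + ½aΔt²; chain segment to segment.
0–1 s: v starts 7 cm/s; Δx = 7·1 + ½·-1·1² = 6.5 cm; v ends 6 cm/s.
1–4 s: v starts 6 cm/s; Δx = 6·3 + ½·-3·3² = 4.5 cm; v ends -3 cm/s.
4–8 s: v starts -3 cm/s; Δx = -3·4 + ½·-1·4² = -20 cm; v ends -7 cm/s.
8–9 s: v starts -7 cm/s; Δx = -7·1 + ½·-8·1² = -11 cm; v ends -15 cm/s.
x(9) = 8 + Σ Δx = -12 cm.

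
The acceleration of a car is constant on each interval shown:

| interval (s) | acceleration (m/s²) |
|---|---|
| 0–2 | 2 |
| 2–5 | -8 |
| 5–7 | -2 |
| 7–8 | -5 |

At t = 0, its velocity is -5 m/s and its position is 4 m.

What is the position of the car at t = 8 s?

On each constant-a segment, Δv = aΔt and Δx = v₀Δt + ½aΔt²; chain segment to segment.
0–2 s: v starts -5 m/s; Δx = -5·2 + ½·2·2² = -6 m; v ends -1 m/s.
2–5 s: v starts -1 m/s; Δx = -1·3 + ½·-8·3² = -39 m; v ends -25 m/s.
5–7 s: v starts -25 m/s; Δx = -25·2 + ½·-2·2² = -54 m; v ends -29 m/s.
7–8 s: v starts -29 m/s; Δx = -29·1 + ½·-5·1² = -31.5 m; v ends -34 m/s.
x(8) = 4 + Σ Δx = -126.5 m.

-126.5 m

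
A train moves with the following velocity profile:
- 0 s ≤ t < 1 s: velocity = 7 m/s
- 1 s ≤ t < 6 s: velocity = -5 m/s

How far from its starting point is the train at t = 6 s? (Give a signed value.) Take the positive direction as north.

Net displacement equals the area under the velocity-time graph (areas below the axis count negative).
0–1 s: 7 × 1 = 7 m
1–6 s: -5 × 5 = -25 m
Net displacement = -18 m

-18 m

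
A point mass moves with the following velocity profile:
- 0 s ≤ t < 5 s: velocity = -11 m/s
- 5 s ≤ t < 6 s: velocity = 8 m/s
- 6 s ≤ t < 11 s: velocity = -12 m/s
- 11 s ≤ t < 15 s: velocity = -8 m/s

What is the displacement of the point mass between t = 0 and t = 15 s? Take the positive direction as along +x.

-139 m

Net displacement equals the area under the velocity-time graph (areas below the axis count negative).
0–5 s: -11 × 5 = -55 m
5–6 s: 8 × 1 = 8 m
6–11 s: -12 × 5 = -60 m
11–15 s: -8 × 4 = -32 m
Net displacement = -139 m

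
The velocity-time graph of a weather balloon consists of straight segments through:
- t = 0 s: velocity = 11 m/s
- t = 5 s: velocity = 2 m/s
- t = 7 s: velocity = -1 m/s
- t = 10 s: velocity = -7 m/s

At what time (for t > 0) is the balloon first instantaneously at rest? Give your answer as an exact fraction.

t = 19/3 s

v changes sign on 5–7 s (from 2 to -1); the graph is linear there, so v = 0 at t = 5 + (-2)·(7 − 5)/(-1 − 2) = 19/3 s.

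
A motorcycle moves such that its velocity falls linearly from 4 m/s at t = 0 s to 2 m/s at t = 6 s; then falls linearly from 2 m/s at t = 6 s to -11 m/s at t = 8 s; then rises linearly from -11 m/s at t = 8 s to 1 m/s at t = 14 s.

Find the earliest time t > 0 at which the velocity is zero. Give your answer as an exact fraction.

t = 82/13 s

v changes sign on 6–8 s (from 2 to -11); the graph is linear there, so v = 0 at t = 6 + (-2)·(8 − 6)/(-11 − 2) = 82/13 s.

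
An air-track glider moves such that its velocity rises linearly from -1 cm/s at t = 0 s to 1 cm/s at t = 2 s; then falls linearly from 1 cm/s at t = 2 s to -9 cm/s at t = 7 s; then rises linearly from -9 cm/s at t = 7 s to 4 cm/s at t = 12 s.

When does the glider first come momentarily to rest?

t = 1 s

v changes sign on 0–2 s (from -1 to 1); the graph is linear there, so v = 0 at t = 0 + (1)·(2 − 0)/(1 − -1) = 1 s.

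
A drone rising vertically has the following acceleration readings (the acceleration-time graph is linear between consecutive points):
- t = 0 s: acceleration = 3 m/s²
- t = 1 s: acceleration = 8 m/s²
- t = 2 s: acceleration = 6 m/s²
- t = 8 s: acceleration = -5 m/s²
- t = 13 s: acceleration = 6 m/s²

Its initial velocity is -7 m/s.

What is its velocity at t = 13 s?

11 m/s

Δv equals the area under the a-t graph; then v = v₀ + Δv.
0–1 s: ½(3 + 8)(1) = 5.5 m/s
1–2 s: ½(8 + 6)(1) = 7 m/s
2–8 s: ½(6 + -5)(6) = 3 m/s
8–13 s: ½(-5 + 6)(5) = 2.5 m/s
Δv = 18 m/s, so v(13) = -7 + (18) = 11 m/s.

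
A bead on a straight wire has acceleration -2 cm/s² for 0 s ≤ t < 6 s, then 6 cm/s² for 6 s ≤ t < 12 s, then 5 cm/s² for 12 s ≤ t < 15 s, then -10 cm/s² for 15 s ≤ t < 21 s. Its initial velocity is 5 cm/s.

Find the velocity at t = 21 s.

-16 cm/s

Δv equals the area under the a-t graph; then v = v₀ + Δv.
0–6 s: -2 × 6 = -12 cm/s
6–12 s: 6 × 6 = 36 cm/s
12–15 s: 5 × 3 = 15 cm/s
15–21 s: -10 × 6 = -60 cm/s
Δv = -21 cm/s, so v(21) = 5 + (-21) = -16 cm/s.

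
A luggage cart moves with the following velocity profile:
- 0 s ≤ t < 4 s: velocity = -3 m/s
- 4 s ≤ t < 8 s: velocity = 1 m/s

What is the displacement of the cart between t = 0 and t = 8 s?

-8 m

Displacement is the signed area under the v-t curve.
0–4 s: -3 × 4 = -12 m
4–8 s: 1 × 4 = 4 m
Net displacement = -8 m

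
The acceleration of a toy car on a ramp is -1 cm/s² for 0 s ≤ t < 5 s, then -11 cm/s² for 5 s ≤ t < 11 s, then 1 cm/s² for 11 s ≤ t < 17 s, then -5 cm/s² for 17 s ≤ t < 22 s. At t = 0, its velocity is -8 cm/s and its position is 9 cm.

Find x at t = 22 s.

-1203 cm

On each constant-a segment, Δv = aΔt and Δx = v₀Δt + ½aΔt²; chain segment to segment.
0–5 s: v starts -8 cm/s; Δx = -8·5 + ½·-1·5² = -52.5 cm; v ends -13 cm/s.
5–11 s: v starts -13 cm/s; Δx = -13·6 + ½·-11·6² = -276 cm; v ends -79 cm/s.
11–17 s: v starts -79 cm/s; Δx = -79·6 + ½·1·6² = -456 cm; v ends -73 cm/s.
17–22 s: v starts -73 cm/s; Δx = -73·5 + ½·-5·5² = -427.5 cm; v ends -98 cm/s.
x(22) = 9 + Σ Δx = -1203 cm.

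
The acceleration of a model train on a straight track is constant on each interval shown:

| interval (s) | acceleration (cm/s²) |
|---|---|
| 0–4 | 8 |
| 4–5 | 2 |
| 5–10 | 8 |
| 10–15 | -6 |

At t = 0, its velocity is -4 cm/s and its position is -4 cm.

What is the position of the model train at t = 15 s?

On each constant-a segment, Δv = aΔt and Δx = v₀Δt + ½aΔt²; chain segment to segment.
0–4 s: v starts -4 cm/s; Δx = -4·4 + ½·8·4² = 48 cm; v ends 28 cm/s.
4–5 s: v starts 28 cm/s; Δx = 28·1 + ½·2·1² = 29 cm; v ends 30 cm/s.
5–10 s: v starts 30 cm/s; Δx = 30·5 + ½·8·5² = 250 cm; v ends 70 cm/s.
10–15 s: v starts 70 cm/s; Δx = 70·5 + ½·-6·5² = 275 cm; v ends 40 cm/s.
x(15) = -4 + Σ Δx = 598 cm.

598 cm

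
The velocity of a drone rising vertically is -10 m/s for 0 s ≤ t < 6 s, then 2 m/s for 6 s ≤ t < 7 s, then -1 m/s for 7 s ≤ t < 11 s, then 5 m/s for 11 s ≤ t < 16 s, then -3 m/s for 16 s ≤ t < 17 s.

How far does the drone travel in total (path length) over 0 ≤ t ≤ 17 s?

Distance (not displacement) is the total path length: add the absolute areas under v-t.
0–6 s: |-10| × 6 = 60 m
6–7 s: |2| × 1 = 2 m
7–11 s: |-1| × 4 = 4 m
11–16 s: |5| × 5 = 25 m
16–17 s: |-3| × 1 = 3 m
Total distance = 94 m

94 m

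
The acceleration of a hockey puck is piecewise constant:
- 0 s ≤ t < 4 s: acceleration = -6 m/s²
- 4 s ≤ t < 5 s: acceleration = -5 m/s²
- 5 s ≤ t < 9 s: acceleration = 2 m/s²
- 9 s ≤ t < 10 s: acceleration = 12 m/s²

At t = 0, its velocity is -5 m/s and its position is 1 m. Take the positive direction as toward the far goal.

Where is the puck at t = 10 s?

-238.5 m

On each constant-a segment, Δv = aΔt and Δx = v₀Δt + ½aΔt²; chain segment to segment.
0–4 s: v starts -5 m/s; Δx = -5·4 + ½·-6·4² = -68 m; v ends -29 m/s.
4–5 s: v starts -29 m/s; Δx = -29·1 + ½·-5·1² = -31.5 m; v ends -34 m/s.
5–9 s: v starts -34 m/s; Δx = -34·4 + ½·2·4² = -120 m; v ends -26 m/s.
9–10 s: v starts -26 m/s; Δx = -26·1 + ½·12·1² = -20 m; v ends -14 m/s.
x(10) = 1 + Σ Δx = -238.5 m.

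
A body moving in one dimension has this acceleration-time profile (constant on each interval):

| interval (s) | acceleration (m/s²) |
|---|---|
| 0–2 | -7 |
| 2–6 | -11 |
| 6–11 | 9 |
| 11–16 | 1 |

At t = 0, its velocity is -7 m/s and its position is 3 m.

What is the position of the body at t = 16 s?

-497 m

On each constant-a segment, Δv = aΔt and Δx = v₀Δt + ½aΔt²; chain segment to segment.
0–2 s: v starts -7 m/s; Δx = -7·2 + ½·-7·2² = -28 m; v ends -21 m/s.
2–6 s: v starts -21 m/s; Δx = -21·4 + ½·-11·4² = -172 m; v ends -65 m/s.
6–11 s: v starts -65 m/s; Δx = -65·5 + ½·9·5² = -212.5 m; v ends -20 m/s.
11–16 s: v starts -20 m/s; Δx = -20·5 + ½·1·5² = -87.5 m; v ends -15 m/s.
x(16) = 3 + Σ Δx = -497 m.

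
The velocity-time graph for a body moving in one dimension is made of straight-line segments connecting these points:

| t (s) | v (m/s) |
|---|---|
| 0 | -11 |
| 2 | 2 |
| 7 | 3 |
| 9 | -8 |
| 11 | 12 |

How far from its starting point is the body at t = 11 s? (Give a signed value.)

Net displacement equals the area under the velocity-time graph (areas below the axis count negative).
0–2 s: ½(-11 + 2)(2) = -9 m
2–7 s: ½(2 + 3)(5) = 12.5 m
7–9 s: ½(3 + -8)(2) = -5 m
9–11 s: ½(-8 + 12)(2) = 4 m
Net displacement = 2.5 m

2.5 m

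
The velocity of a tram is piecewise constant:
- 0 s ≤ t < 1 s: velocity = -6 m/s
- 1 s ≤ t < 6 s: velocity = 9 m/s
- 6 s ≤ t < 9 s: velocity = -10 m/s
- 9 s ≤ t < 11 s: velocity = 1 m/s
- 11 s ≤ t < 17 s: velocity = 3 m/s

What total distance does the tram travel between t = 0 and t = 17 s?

Total distance travelled is ∫|v| dt — sum the magnitudes of each area piece.
0–1 s: |-6| × 1 = 6 m
1–6 s: |9| × 5 = 45 m
6–9 s: |-10| × 3 = 30 m
9–11 s: |1| × 2 = 2 m
11–17 s: |3| × 6 = 18 m
Total distance = 101 m

101 m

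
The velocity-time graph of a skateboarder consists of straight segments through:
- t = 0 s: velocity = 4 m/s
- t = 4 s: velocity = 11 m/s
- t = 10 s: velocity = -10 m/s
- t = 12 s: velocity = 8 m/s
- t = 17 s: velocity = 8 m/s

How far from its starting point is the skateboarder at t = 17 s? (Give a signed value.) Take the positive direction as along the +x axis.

71 m

Net displacement equals the area under the velocity-time graph (areas below the axis count negative).
0–4 s: ½(4 + 11)(4) = 30 m
4–10 s: ½(11 + -10)(6) = 3 m
10–12 s: ½(-10 + 8)(2) = -2 m
12–17 s: 8 × 5 = 40 m
Net displacement = 71 m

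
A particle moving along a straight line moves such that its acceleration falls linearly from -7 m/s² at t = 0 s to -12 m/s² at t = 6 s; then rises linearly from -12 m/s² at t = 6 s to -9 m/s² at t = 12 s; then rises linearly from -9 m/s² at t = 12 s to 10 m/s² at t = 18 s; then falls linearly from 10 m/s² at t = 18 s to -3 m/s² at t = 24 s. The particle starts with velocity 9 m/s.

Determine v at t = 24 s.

-87 m/s

Δv equals the area under the a-t graph; then v = v₀ + Δv.
0–6 s: ½(-7 + -12)(6) = -57 m/s
6–12 s: ½(-12 + -9)(6) = -63 m/s
12–18 s: ½(-9 + 10)(6) = 3 m/s
18–24 s: ½(10 + -3)(6) = 21 m/s
Δv = -96 m/s, so v(24) = 9 + (-96) = -87 m/s.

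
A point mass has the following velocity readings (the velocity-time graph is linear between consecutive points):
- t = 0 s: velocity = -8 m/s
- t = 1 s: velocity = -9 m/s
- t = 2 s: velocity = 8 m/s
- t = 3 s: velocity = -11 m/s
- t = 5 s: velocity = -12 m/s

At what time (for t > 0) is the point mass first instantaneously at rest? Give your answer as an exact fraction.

t = 26/17 s

v changes sign on 1–2 s (from -9 to 8); the graph is linear there, so v = 0 at t = 1 + (9)·(2 − 1)/(8 − -9) = 26/17 s.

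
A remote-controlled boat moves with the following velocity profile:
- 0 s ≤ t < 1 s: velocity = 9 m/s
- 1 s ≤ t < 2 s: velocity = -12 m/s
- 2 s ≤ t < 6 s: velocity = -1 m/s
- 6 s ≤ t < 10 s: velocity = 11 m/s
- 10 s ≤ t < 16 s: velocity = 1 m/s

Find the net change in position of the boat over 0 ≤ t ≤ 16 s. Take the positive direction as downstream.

Net displacement equals the area under the velocity-time graph (areas below the axis count negative).
0–1 s: 9 × 1 = 9 m
1–2 s: -12 × 1 = -12 m
2–6 s: -1 × 4 = -4 m
6–10 s: 11 × 4 = 44 m
10–16 s: 1 × 6 = 6 m
Net displacement = 43 m

43 m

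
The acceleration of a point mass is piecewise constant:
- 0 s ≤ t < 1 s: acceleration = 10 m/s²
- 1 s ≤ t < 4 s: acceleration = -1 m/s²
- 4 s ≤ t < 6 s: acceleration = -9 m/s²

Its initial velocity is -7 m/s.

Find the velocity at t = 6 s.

-18 m/s

Δv equals the area under the a-t graph; then v = v₀ + Δv.
0–1 s: 10 × 1 = 10 m/s
1–4 s: -1 × 3 = -3 m/s
4–6 s: -9 × 2 = -18 m/s
Δv = -11 m/s, so v(6) = -7 + (-11) = -18 m/s.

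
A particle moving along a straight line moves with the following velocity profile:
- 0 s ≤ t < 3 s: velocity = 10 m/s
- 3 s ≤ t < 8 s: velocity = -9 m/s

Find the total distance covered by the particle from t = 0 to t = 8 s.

Total distance travelled is ∫|v| dt — sum the magnitudes of each area piece.
0–3 s: |10| × 3 = 30 m
3–8 s: |-9| × 5 = 45 m
Total distance = 75 m

75 m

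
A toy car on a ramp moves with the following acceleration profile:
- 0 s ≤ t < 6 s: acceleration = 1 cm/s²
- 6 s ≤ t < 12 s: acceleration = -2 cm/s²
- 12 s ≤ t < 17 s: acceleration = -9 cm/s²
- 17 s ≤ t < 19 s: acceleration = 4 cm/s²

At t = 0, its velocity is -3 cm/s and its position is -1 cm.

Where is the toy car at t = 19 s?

-276.5 cm

On each constant-a segment, Δv = aΔt and Δx = v₀Δt + ½aΔt²; chain segment to segment.
0–6 s: v starts -3 cm/s; Δx = -3·6 + ½·1·6² = 0 cm; v ends 3 cm/s.
6–12 s: v starts 3 cm/s; Δx = 3·6 + ½·-2·6² = -18 cm; v ends -9 cm/s.
12–17 s: v starts -9 cm/s; Δx = -9·5 + ½·-9·5² = -157.5 cm; v ends -54 cm/s.
17–19 s: v starts -54 cm/s; Δx = -54·2 + ½·4·2² = -100 cm; v ends -46 cm/s.
x(19) = -1 + Σ Δx = -276.5 cm.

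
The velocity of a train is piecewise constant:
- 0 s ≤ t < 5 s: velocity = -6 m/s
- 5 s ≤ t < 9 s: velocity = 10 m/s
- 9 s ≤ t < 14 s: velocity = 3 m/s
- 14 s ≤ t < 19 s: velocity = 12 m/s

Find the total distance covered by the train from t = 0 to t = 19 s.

Total distance travelled is ∫|v| dt — sum the magnitudes of each area piece.
0–5 s: |-6| × 5 = 30 m
5–9 s: |10| × 4 = 40 m
9–14 s: |3| × 5 = 15 m
14–19 s: |12| × 5 = 60 m
Total distance = 145 m

145 m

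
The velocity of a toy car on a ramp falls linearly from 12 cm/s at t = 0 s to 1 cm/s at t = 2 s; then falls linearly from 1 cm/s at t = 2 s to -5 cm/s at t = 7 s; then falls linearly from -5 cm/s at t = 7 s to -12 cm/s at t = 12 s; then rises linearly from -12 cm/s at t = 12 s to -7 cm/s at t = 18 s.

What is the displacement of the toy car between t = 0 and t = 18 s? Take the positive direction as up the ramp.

-96.5 cm

Displacement is the signed area under the v-t curve.
0–2 s: ½(12 + 1)(2) = 13 cm
2–7 s: ½(1 + -5)(5) = -10 cm
7–12 s: ½(-5 + -12)(5) = -42.5 cm
12–18 s: ½(-12 + -7)(6) = -57 cm
Net displacement = -96.5 cm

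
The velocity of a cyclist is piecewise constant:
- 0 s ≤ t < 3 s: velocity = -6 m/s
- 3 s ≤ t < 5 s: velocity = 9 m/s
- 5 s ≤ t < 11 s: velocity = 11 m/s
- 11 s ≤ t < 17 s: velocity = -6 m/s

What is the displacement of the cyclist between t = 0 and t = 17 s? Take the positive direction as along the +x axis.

Displacement is the signed area under the v-t curve.
0–3 s: -6 × 3 = -18 m
3–5 s: 9 × 2 = 18 m
5–11 s: 11 × 6 = 66 m
11–17 s: -6 × 6 = -36 m
Net displacement = 30 m

30 m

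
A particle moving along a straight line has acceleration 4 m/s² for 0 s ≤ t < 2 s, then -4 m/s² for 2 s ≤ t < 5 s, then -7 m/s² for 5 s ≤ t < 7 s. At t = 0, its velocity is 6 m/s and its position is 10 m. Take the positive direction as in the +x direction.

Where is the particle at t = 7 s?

44 m

On each constant-a segment, Δv = aΔt and Δx = v₀Δt + ½aΔt²; chain segment to segment.
0–2 s: v starts 6 m/s; Δx = 6·2 + ½·4·2² = 20 m; v ends 14 m/s.
2–5 s: v starts 14 m/s; Δx = 14·3 + ½·-4·3² = 24 m; v ends 2 m/s.
5–7 s: v starts 2 m/s; Δx = 2·2 + ½·-7·2² = -10 m; v ends -12 m/s.
x(7) = 10 + Σ Δx = 44 m.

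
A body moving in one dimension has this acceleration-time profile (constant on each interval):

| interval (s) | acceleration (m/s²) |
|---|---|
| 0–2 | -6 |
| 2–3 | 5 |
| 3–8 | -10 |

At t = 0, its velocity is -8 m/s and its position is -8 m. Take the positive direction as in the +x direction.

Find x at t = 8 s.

-253.5 m

On each constant-a segment, Δv = aΔt and Δx = v₀Δt + ½aΔt²; chain segment to segment.
0–2 s: v starts -8 m/s; Δx = -8·2 + ½·-6·2² = -28 m; v ends -20 m/s.
2–3 s: v starts -20 m/s; Δx = -20·1 + ½·5·1² = -17.5 m; v ends -15 m/s.
3–8 s: v starts -15 m/s; Δx = -15·5 + ½·-10·5² = -200 m; v ends -65 m/s.
x(8) = -8 + Σ Δx = -253.5 m.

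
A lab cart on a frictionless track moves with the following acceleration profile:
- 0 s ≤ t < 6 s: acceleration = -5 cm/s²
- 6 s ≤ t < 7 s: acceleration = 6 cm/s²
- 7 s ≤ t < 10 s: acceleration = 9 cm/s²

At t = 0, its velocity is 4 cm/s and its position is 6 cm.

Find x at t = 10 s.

On each constant-a segment, Δv = aΔt and Δx = v₀Δt + ½aΔt²; chain segment to segment.
0–6 s: v starts 4 cm/s; Δx = 4·6 + ½·-5·6² = -66 cm; v ends -26 cm/s.
6–7 s: v starts -26 cm/s; Δx = -26·1 + ½·6·1² = -23 cm; v ends -20 cm/s.
7–10 s: v starts -20 cm/s; Δx = -20·3 + ½·9·3² = -19.5 cm; v ends 7 cm/s.
x(10) = 6 + Σ Δx = -102.5 cm.

-102.5 cm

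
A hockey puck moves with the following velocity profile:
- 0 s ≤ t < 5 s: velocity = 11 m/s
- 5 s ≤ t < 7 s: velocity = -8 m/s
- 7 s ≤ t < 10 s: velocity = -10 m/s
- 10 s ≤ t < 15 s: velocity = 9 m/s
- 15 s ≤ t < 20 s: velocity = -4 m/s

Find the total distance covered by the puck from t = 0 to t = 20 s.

166 m

Distance (not displacement) is the total path length: add the absolute areas under v-t.
0–5 s: |11| × 5 = 55 m
5–7 s: |-8| × 2 = 16 m
7–10 s: |-10| × 3 = 30 m
10–15 s: |9| × 5 = 45 m
15–20 s: |-4| × 5 = 20 m
Total distance = 166 m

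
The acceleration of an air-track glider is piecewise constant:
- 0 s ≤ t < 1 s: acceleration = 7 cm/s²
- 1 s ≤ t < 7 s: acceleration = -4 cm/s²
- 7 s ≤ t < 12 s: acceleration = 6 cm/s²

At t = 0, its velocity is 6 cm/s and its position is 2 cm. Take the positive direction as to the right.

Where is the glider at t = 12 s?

37.5 cm

On each constant-a segment, Δv = aΔt and Δx = v₀Δt + ½aΔt²; chain segment to segment.
0–1 s: v starts 6 cm/s; Δx = 6·1 + ½·7·1² = 9.5 cm; v ends 13 cm/s.
1–7 s: v starts 13 cm/s; Δx = 13·6 + ½·-4·6² = 6 cm; v ends -11 cm/s.
7–12 s: v starts -11 cm/s; Δx = -11·5 + ½·6·5² = 20 cm; v ends 19 cm/s.
x(12) = 2 + Σ Δx = 37.5 cm.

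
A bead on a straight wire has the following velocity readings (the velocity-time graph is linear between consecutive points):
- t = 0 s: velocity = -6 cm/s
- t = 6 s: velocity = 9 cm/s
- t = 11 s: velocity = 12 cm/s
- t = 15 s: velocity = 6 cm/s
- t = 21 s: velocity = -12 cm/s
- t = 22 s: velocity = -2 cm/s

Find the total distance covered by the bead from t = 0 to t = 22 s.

Distance (not displacement) is the total path length: add the absolute areas under v-t.
0–6 s: v = 0 at t = 2.4 s; triangle areas 7.2 + 16.2 = 23.4 cm
6–11 s: |½(9 + 12)(5)| = 52.5 cm
11–15 s: |½(12 + 6)(4)| = 36 cm
15–21 s: v = 0 at t = 17 s; triangle areas 6 + 24 = 30 cm
21–22 s: |½(-12 + -2)(1)| = 7 cm
Total distance = 148.9 cm

148.9 cm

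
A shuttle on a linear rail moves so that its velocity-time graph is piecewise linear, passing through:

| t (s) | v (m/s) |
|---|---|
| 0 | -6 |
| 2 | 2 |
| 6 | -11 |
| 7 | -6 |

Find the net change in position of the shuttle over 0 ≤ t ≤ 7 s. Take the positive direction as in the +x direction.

-30.5 m

Net displacement equals the area under the velocity-time graph (areas below the axis count negative).
0–2 s: ½(-6 + 2)(2) = -4 m
2–6 s: ½(2 + -11)(4) = -18 m
6–7 s: ½(-11 + -6)(1) = -8.5 m
Net displacement = -30.5 m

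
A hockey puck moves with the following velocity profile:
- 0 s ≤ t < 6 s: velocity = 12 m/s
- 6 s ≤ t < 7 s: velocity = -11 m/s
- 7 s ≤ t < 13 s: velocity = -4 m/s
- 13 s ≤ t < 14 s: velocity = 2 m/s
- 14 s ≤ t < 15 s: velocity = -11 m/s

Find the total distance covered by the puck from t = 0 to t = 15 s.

120 m

Total distance travelled is ∫|v| dt — sum the magnitudes of each area piece.
0–6 s: |12| × 6 = 72 m
6–7 s: |-11| × 1 = 11 m
7–13 s: |-4| × 6 = 24 m
13–14 s: |2| × 1 = 2 m
14–15 s: |-11| × 1 = 11 m
Total distance = 120 m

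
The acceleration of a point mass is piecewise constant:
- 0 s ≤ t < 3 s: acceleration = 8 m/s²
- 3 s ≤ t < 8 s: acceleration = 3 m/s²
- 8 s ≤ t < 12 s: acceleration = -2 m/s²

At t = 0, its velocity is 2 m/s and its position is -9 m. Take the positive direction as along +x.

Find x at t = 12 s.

On each constant-a segment, Δv = aΔt and Δx = v₀Δt + ½aΔt²; chain segment to segment.
0–3 s: v starts 2 m/s; Δx = 2·3 + ½·8·3² = 42 m; v ends 26 m/s.
3–8 s: v starts 26 m/s; Δx = 26·5 + ½·3·5² = 167.5 m; v ends 41 m/s.
8–12 s: v starts 41 m/s; Δx = 41·4 + ½·-2·4² = 148 m; v ends 33 m/s.
x(12) = -9 + Σ Δx = 348.5 m.

348.5 m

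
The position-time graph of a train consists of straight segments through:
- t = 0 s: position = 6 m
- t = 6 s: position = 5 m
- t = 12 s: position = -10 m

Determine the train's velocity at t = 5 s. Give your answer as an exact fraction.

-1/6 m/s

Velocity is the slope of the x-t graph on 0–6 s: (5 − 6)/(6 − 0) = -1/6 m/s.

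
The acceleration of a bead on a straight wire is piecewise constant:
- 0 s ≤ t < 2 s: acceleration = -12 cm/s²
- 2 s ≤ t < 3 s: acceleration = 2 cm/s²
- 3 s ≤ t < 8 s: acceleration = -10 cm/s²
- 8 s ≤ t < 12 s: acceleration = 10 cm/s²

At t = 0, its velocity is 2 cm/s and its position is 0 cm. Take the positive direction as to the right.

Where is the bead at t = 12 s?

On each constant-a segment, Δv = aΔt and Δx = v₀Δt + ½aΔt²; chain segment to segment.
0–2 s: v starts 2 cm/s; Δx = 2·2 + ½·-12·2² = -20 cm; v ends -22 cm/s.
2–3 s: v starts -22 cm/s; Δx = -22·1 + ½·2·1² = -21 cm; v ends -20 cm/s.
3–8 s: v starts -20 cm/s; Δx = -20·5 + ½·-10·5² = -225 cm; v ends -70 cm/s.
8–12 s: v starts -70 cm/s; Δx = -70·4 + ½·10·4² = -200 cm; v ends -30 cm/s.
x(12) = 0 + Σ Δx = -466 cm.

-466 cm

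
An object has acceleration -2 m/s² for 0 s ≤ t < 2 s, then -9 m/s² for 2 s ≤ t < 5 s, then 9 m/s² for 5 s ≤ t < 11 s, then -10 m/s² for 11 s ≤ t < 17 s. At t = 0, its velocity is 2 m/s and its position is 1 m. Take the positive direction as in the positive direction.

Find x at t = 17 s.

-87.5 m

On each constant-a segment, Δv = aΔt and Δx = v₀Δt + ½aΔt²; chain segment to segment.
0–2 s: v starts 2 m/s; Δx = 2·2 + ½·-2·2² = 0 m; v ends -2 m/s.
2–5 s: v starts -2 m/s; Δx = -2·3 + ½·-9·3² = -46.5 m; v ends -29 m/s.
5–11 s: v starts -29 m/s; Δx = -29·6 + ½·9·6² = -12 m; v ends 25 m/s.
11–17 s: v starts 25 m/s; Δx = 25·6 + ½·-10·6² = -30 m; v ends -35 m/s.
x(17) = 1 + Σ Δx = -87.5 m.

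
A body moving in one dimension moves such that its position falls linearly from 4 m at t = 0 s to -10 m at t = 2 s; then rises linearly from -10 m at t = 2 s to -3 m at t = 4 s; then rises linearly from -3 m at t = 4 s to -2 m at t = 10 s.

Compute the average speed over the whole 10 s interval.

Average speed = (total path length)/(elapsed time); on a piecewise-linear x-t graph the path length is Σ|Δx|.
0–2 s: |Δx| = |-10 − 4| = 14 m
2–4 s: |Δx| = |-3 − -10| = 7 m
4–10 s: |Δx| = |-2 − -3| = 1 m
Total path = 22 m; average speed = 22/10 = 2.2 m/s.

2.2 m/s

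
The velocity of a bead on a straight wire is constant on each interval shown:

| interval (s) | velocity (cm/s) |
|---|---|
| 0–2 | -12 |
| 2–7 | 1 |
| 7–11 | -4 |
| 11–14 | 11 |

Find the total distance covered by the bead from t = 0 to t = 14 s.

78 cm

Total distance travelled is ∫|v| dt — sum the magnitudes of each area piece.
0–2 s: |-12| × 2 = 24 cm
2–7 s: |1| × 5 = 5 cm
7–11 s: |-4| × 4 = 16 cm
11–14 s: |11| × 3 = 33 cm
Total distance = 78 cm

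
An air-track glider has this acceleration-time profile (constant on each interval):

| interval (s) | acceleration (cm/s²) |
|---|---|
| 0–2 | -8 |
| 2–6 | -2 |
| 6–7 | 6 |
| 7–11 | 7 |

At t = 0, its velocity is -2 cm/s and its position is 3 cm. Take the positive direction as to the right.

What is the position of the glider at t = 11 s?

On each constant-a segment, Δv = aΔt and Δx = v₀Δt + ½aΔt²; chain segment to segment.
0–2 s: v starts -2 cm/s; Δx = -2·2 + ½·-8·2² = -20 cm; v ends -18 cm/s.
2–6 s: v starts -18 cm/s; Δx = -18·4 + ½·-2·4² = -88 cm; v ends -26 cm/s.
6–7 s: v starts -26 cm/s; Δx = -26·1 + ½·6·1² = -23 cm; v ends -20 cm/s.
7–11 s: v starts -20 cm/s; Δx = -20·4 + ½·7·4² = -24 cm; v ends 8 cm/s.
x(11) = 3 + Σ Δx = -152 cm.

-152 cm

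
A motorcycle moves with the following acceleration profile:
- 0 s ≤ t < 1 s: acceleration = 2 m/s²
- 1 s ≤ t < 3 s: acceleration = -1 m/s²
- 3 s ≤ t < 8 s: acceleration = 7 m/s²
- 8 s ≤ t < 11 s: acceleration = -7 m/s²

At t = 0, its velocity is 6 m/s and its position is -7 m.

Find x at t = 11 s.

223 m

On each constant-a segment, Δv = aΔt and Δx = v₀Δt + ½aΔt²; chain segment to segment.
0–1 s: v starts 6 m/s; Δx = 6·1 + ½·2·1² = 7 m; v ends 8 m/s.
1–3 s: v starts 8 m/s; Δx = 8·2 + ½·-1·2² = 14 m; v ends 6 m/s.
3–8 s: v starts 6 m/s; Δx = 6·5 + ½·7·5² = 117.5 m; v ends 41 m/s.
8–11 s: v starts 41 m/s; Δx = 41·3 + ½·-7·3² = 91.5 m; v ends 20 m/s.
x(11) = -7 + Σ Δx = 223 m.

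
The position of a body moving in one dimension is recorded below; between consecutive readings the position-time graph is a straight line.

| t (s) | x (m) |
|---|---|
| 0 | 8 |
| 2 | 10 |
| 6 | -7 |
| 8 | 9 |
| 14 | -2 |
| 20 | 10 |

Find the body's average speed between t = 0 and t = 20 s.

2.9 m/s

Average speed = (total path length)/(elapsed time); on a piecewise-linear x-t graph the path length is Σ|Δx|.
0–2 s: |Δx| = |10 − 8| = 2 m
2–6 s: |Δx| = |-7 − 10| = 17 m
6–8 s: |Δx| = |9 − -7| = 16 m
8–14 s: |Δx| = |-2 − 9| = 11 m
14–20 s: |Δx| = |10 − -2| = 12 m
Total path = 58 m; average speed = 58/20 = 2.9 m/s.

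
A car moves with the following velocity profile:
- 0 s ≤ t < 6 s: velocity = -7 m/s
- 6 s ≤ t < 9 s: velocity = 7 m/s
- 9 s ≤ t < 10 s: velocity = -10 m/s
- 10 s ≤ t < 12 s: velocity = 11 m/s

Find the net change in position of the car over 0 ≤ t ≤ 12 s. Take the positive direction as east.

Displacement is the signed area under the v-t curve.
0–6 s: -7 × 6 = -42 m
6–9 s: 7 × 3 = 21 m
9–10 s: -10 × 1 = -10 m
10–12 s: 11 × 2 = 22 m
Net displacement = -9 m

-9 m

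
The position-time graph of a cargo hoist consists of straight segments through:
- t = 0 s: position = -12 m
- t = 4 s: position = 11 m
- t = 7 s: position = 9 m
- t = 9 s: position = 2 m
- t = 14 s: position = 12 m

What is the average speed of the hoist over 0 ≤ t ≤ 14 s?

3 m/s

Average speed = (total path length)/(elapsed time); on a piecewise-linear x-t graph the path length is Σ|Δx|.
0–4 s: |Δx| = |11 − -12| = 23 m
4–7 s: |Δx| = |9 − 11| = 2 m
7–9 s: |Δx| = |2 − 9| = 7 m
9–14 s: |Δx| = |12 − 2| = 10 m
Total path = 42 m; average speed = 42/14 = 3 m/s.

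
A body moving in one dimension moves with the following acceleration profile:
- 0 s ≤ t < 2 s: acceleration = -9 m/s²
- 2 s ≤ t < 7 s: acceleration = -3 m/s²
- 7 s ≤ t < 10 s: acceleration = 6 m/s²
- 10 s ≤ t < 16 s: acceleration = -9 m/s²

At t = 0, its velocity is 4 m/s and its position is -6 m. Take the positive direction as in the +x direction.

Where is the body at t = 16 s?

-411.5 m

On each constant-a segment, Δv = aΔt and Δx = v₀Δt + ½aΔt²; chain segment to segment.
0–2 s: v starts 4 m/s; Δx = 4·2 + ½·-9·2² = -10 m; v ends -14 m/s.
2–7 s: v starts -14 m/s; Δx = -14·5 + ½·-3·5² = -107.5 m; v ends -29 m/s.
7–10 s: v starts -29 m/s; Δx = -29·3 + ½·6·3² = -60 m; v ends -11 m/s.
10–16 s: v starts -11 m/s; Δx = -11·6 + ½·-9·6² = -228 m; v ends -65 m/s.
x(16) = -6 + Σ Δx = -411.5 m.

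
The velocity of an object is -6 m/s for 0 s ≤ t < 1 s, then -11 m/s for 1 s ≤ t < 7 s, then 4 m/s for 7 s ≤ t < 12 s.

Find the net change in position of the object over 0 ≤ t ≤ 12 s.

Displacement is the signed area under the v-t curve.
0–1 s: -6 × 1 = -6 m
1–7 s: -11 × 6 = -66 m
7–12 s: 4 × 5 = 20 m
Net displacement = -52 m

-52 m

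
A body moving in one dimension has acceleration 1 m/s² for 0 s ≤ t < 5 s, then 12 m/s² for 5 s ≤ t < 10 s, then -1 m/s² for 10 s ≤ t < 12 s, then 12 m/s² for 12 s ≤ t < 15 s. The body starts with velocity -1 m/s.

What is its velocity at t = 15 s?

Δv equals the area under the a-t graph; then v = v₀ + Δv.
0–5 s: 1 × 5 = 5 m/s
5–10 s: 12 × 5 = 60 m/s
10–12 s: -1 × 2 = -2 m/s
12–15 s: 12 × 3 = 36 m/s
Δv = 99 m/s, so v(15) = -1 + (99) = 98 m/s.

98 m/s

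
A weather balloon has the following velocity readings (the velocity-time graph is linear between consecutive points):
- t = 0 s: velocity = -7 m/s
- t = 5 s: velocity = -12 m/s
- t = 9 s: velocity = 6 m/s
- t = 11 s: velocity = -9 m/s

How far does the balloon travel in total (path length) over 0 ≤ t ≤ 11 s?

75.3 m

Distance (not displacement) is the total path length: add the absolute areas under v-t.
0–5 s: |½(-7 + -12)(5)| = 47.5 m
5–9 s: v = 0 at t = 23/3 s; triangle areas 16 + 4 = 20 m
9–11 s: v = 0 at t = 9.8 s; triangle areas 2.4 + 5.4 = 7.8 m
Total distance = 75.3 m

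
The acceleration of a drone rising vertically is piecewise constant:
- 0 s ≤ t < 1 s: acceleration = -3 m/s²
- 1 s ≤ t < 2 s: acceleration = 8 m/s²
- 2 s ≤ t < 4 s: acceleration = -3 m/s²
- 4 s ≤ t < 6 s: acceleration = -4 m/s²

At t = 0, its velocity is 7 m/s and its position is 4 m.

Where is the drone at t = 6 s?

On each constant-a segment, Δv = aΔt and Δx = v₀Δt + ½aΔt²; chain segment to segment.
0–1 s: v starts 7 m/s; Δx = 7·1 + ½·-3·1² = 5.5 m; v ends 4 m/s.
1–2 s: v starts 4 m/s; Δx = 4·1 + ½·8·1² = 8 m; v ends 12 m/s.
2–4 s: v starts 12 m/s; Δx = 12·2 + ½·-3·2² = 18 m; v ends 6 m/s.
4–6 s: v starts 6 m/s; Δx = 6·2 + ½·-4·2² = 4 m; v ends -2 m/s.
x(6) = 4 + Σ Δx = 39.5 m.

39.5 m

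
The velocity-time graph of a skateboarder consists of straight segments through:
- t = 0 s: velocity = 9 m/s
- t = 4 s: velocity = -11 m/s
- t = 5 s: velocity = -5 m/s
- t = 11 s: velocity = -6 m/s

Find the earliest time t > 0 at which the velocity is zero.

t = 1.8 s

v changes sign on 0–4 s (from 9 to -11); the graph is linear there, so v = 0 at t = 0 + (-9)·(4 − 0)/(-11 − 9) = 1.8 s.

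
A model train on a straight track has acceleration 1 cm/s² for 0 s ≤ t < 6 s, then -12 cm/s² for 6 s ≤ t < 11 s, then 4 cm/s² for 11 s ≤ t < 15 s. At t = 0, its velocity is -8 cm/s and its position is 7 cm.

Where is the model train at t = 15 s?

On each constant-a segment, Δv = aΔt and Δx = v₀Δt + ½aΔt²; chain segment to segment.
0–6 s: v starts -8 cm/s; Δx = -8·6 + ½·1·6² = -30 cm; v ends -2 cm/s.
6–11 s: v starts -2 cm/s; Δx = -2·5 + ½·-12·5² = -160 cm; v ends -62 cm/s.
11–15 s: v starts -62 cm/s; Δx = -62·4 + ½·4·4² = -216 cm; v ends -46 cm/s.
x(15) = 7 + Σ Δx = -399 cm.

-399 cm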